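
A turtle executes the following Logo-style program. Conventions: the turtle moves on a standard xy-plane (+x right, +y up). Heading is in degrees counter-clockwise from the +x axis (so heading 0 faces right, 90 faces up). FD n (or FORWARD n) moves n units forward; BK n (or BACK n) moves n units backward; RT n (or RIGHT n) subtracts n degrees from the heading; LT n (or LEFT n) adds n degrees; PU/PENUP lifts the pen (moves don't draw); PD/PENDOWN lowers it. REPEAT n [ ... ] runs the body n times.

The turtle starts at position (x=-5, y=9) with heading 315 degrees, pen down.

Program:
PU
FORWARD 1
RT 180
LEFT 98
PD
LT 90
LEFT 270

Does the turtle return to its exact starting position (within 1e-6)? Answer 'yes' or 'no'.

Answer: no

Derivation:
Executing turtle program step by step:
Start: pos=(-5,9), heading=315, pen down
PU: pen up
FD 1: (-5,9) -> (-4.293,8.293) [heading=315, move]
RT 180: heading 315 -> 135
LT 98: heading 135 -> 233
PD: pen down
LT 90: heading 233 -> 323
LT 270: heading 323 -> 233
Final: pos=(-4.293,8.293), heading=233, 0 segment(s) drawn

Start position: (-5, 9)
Final position: (-4.293, 8.293)
Distance = 1; >= 1e-6 -> NOT closed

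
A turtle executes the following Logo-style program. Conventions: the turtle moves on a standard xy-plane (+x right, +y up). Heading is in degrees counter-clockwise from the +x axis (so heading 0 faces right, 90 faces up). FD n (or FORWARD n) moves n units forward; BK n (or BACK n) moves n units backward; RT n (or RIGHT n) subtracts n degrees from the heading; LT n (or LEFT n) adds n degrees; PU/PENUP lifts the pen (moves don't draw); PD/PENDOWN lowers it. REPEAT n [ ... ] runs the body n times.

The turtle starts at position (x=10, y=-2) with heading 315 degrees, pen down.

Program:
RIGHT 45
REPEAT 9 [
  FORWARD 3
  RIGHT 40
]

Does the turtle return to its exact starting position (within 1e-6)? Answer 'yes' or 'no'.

Executing turtle program step by step:
Start: pos=(10,-2), heading=315, pen down
RT 45: heading 315 -> 270
REPEAT 9 [
  -- iteration 1/9 --
  FD 3: (10,-2) -> (10,-5) [heading=270, draw]
  RT 40: heading 270 -> 230
  -- iteration 2/9 --
  FD 3: (10,-5) -> (8.072,-7.298) [heading=230, draw]
  RT 40: heading 230 -> 190
  -- iteration 3/9 --
  FD 3: (8.072,-7.298) -> (5.117,-7.819) [heading=190, draw]
  RT 40: heading 190 -> 150
  -- iteration 4/9 --
  FD 3: (5.117,-7.819) -> (2.519,-6.319) [heading=150, draw]
  RT 40: heading 150 -> 110
  -- iteration 5/9 --
  FD 3: (2.519,-6.319) -> (1.493,-3.5) [heading=110, draw]
  RT 40: heading 110 -> 70
  -- iteration 6/9 --
  FD 3: (1.493,-3.5) -> (2.519,-0.681) [heading=70, draw]
  RT 40: heading 70 -> 30
  -- iteration 7/9 --
  FD 3: (2.519,-0.681) -> (5.117,0.819) [heading=30, draw]
  RT 40: heading 30 -> 350
  -- iteration 8/9 --
  FD 3: (5.117,0.819) -> (8.072,0.298) [heading=350, draw]
  RT 40: heading 350 -> 310
  -- iteration 9/9 --
  FD 3: (8.072,0.298) -> (10,-2) [heading=310, draw]
  RT 40: heading 310 -> 270
]
Final: pos=(10,-2), heading=270, 9 segment(s) drawn

Start position: (10, -2)
Final position: (10, -2)
Distance = 0; < 1e-6 -> CLOSED

Answer: yes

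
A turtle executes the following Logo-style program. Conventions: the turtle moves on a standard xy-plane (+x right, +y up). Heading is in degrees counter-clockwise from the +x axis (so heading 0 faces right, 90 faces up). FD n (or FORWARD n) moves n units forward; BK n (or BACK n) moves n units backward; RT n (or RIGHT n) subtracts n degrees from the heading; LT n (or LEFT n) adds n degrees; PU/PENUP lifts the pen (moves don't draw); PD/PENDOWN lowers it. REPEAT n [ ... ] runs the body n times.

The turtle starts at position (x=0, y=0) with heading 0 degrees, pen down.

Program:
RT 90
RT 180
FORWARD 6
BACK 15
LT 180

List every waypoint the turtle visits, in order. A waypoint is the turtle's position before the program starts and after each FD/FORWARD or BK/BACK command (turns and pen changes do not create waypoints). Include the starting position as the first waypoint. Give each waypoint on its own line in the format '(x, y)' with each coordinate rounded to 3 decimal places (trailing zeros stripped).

Executing turtle program step by step:
Start: pos=(0,0), heading=0, pen down
RT 90: heading 0 -> 270
RT 180: heading 270 -> 90
FD 6: (0,0) -> (0,6) [heading=90, draw]
BK 15: (0,6) -> (0,-9) [heading=90, draw]
LT 180: heading 90 -> 270
Final: pos=(0,-9), heading=270, 2 segment(s) drawn
Waypoints (3 total):
(0, 0)
(0, 6)
(0, -9)

Answer: (0, 0)
(0, 6)
(0, -9)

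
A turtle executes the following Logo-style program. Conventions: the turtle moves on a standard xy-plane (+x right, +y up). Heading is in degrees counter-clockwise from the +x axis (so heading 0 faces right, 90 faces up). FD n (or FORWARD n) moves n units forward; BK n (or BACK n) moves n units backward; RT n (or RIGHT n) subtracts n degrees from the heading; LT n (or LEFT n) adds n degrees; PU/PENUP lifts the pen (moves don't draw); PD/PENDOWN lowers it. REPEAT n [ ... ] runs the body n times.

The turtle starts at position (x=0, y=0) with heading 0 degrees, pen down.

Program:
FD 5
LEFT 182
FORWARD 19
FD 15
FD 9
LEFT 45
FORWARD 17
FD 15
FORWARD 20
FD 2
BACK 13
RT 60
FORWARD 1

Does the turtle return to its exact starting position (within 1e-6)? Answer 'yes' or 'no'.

Executing turtle program step by step:
Start: pos=(0,0), heading=0, pen down
FD 5: (0,0) -> (5,0) [heading=0, draw]
LT 182: heading 0 -> 182
FD 19: (5,0) -> (-13.988,-0.663) [heading=182, draw]
FD 15: (-13.988,-0.663) -> (-28.979,-1.187) [heading=182, draw]
FD 9: (-28.979,-1.187) -> (-37.974,-1.501) [heading=182, draw]
LT 45: heading 182 -> 227
FD 17: (-37.974,-1.501) -> (-49.568,-13.934) [heading=227, draw]
FD 15: (-49.568,-13.934) -> (-59.798,-24.904) [heading=227, draw]
FD 20: (-59.798,-24.904) -> (-73.438,-39.531) [heading=227, draw]
FD 2: (-73.438,-39.531) -> (-74.802,-40.994) [heading=227, draw]
BK 13: (-74.802,-40.994) -> (-65.936,-31.486) [heading=227, draw]
RT 60: heading 227 -> 167
FD 1: (-65.936,-31.486) -> (-66.91,-31.261) [heading=167, draw]
Final: pos=(-66.91,-31.261), heading=167, 10 segment(s) drawn

Start position: (0, 0)
Final position: (-66.91, -31.261)
Distance = 73.853; >= 1e-6 -> NOT closed

Answer: no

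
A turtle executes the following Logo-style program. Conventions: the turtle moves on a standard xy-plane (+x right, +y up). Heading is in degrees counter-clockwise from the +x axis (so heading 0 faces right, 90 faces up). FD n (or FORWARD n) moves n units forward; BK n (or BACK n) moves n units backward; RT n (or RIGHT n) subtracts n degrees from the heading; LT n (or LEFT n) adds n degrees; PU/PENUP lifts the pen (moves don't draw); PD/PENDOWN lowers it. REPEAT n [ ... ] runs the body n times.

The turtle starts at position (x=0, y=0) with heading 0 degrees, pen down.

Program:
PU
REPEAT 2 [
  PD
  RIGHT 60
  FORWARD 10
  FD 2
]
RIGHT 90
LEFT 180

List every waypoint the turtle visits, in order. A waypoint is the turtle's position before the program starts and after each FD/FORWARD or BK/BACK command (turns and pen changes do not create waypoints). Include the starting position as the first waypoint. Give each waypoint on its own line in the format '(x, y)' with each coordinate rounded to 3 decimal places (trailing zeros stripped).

Executing turtle program step by step:
Start: pos=(0,0), heading=0, pen down
PU: pen up
REPEAT 2 [
  -- iteration 1/2 --
  PD: pen down
  RT 60: heading 0 -> 300
  FD 10: (0,0) -> (5,-8.66) [heading=300, draw]
  FD 2: (5,-8.66) -> (6,-10.392) [heading=300, draw]
  -- iteration 2/2 --
  PD: pen down
  RT 60: heading 300 -> 240
  FD 10: (6,-10.392) -> (1,-19.053) [heading=240, draw]
  FD 2: (1,-19.053) -> (0,-20.785) [heading=240, draw]
]
RT 90: heading 240 -> 150
LT 180: heading 150 -> 330
Final: pos=(0,-20.785), heading=330, 4 segment(s) drawn
Waypoints (5 total):
(0, 0)
(5, -8.66)
(6, -10.392)
(1, -19.053)
(0, -20.785)

Answer: (0, 0)
(5, -8.66)
(6, -10.392)
(1, -19.053)
(0, -20.785)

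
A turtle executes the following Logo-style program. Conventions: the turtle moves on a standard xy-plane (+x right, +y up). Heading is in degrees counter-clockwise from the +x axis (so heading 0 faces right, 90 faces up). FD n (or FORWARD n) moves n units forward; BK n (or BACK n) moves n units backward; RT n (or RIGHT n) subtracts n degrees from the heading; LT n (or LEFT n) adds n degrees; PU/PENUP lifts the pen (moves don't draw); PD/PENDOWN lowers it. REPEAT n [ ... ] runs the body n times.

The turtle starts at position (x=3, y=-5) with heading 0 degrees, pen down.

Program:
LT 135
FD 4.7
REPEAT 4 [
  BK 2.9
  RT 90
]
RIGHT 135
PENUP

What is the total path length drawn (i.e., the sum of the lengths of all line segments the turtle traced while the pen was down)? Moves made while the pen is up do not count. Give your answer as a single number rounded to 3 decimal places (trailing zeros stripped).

Answer: 16.3

Derivation:
Executing turtle program step by step:
Start: pos=(3,-5), heading=0, pen down
LT 135: heading 0 -> 135
FD 4.7: (3,-5) -> (-0.323,-1.677) [heading=135, draw]
REPEAT 4 [
  -- iteration 1/4 --
  BK 2.9: (-0.323,-1.677) -> (1.727,-3.727) [heading=135, draw]
  RT 90: heading 135 -> 45
  -- iteration 2/4 --
  BK 2.9: (1.727,-3.727) -> (-0.323,-5.778) [heading=45, draw]
  RT 90: heading 45 -> 315
  -- iteration 3/4 --
  BK 2.9: (-0.323,-5.778) -> (-2.374,-3.727) [heading=315, draw]
  RT 90: heading 315 -> 225
  -- iteration 4/4 --
  BK 2.9: (-2.374,-3.727) -> (-0.323,-1.677) [heading=225, draw]
  RT 90: heading 225 -> 135
]
RT 135: heading 135 -> 0
PU: pen up
Final: pos=(-0.323,-1.677), heading=0, 5 segment(s) drawn

Segment lengths:
  seg 1: (3,-5) -> (-0.323,-1.677), length = 4.7
  seg 2: (-0.323,-1.677) -> (1.727,-3.727), length = 2.9
  seg 3: (1.727,-3.727) -> (-0.323,-5.778), length = 2.9
  seg 4: (-0.323,-5.778) -> (-2.374,-3.727), length = 2.9
  seg 5: (-2.374,-3.727) -> (-0.323,-1.677), length = 2.9
Total = 16.3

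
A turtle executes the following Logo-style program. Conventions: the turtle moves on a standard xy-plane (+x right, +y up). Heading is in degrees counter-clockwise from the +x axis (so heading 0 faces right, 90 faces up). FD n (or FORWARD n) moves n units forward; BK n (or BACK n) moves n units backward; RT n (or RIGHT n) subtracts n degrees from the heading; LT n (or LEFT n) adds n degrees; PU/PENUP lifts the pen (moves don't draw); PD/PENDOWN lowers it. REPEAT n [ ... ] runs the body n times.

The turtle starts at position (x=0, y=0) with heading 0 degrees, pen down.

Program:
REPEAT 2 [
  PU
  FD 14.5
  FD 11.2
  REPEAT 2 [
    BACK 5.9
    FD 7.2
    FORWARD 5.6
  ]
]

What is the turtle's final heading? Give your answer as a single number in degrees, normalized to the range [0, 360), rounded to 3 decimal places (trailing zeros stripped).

Executing turtle program step by step:
Start: pos=(0,0), heading=0, pen down
REPEAT 2 [
  -- iteration 1/2 --
  PU: pen up
  FD 14.5: (0,0) -> (14.5,0) [heading=0, move]
  FD 11.2: (14.5,0) -> (25.7,0) [heading=0, move]
  REPEAT 2 [
    -- iteration 1/2 --
    BK 5.9: (25.7,0) -> (19.8,0) [heading=0, move]
    FD 7.2: (19.8,0) -> (27,0) [heading=0, move]
    FD 5.6: (27,0) -> (32.6,0) [heading=0, move]
    -- iteration 2/2 --
    BK 5.9: (32.6,0) -> (26.7,0) [heading=0, move]
    FD 7.2: (26.7,0) -> (33.9,0) [heading=0, move]
    FD 5.6: (33.9,0) -> (39.5,0) [heading=0, move]
  ]
  -- iteration 2/2 --
  PU: pen up
  FD 14.5: (39.5,0) -> (54,0) [heading=0, move]
  FD 11.2: (54,0) -> (65.2,0) [heading=0, move]
  REPEAT 2 [
    -- iteration 1/2 --
    BK 5.9: (65.2,0) -> (59.3,0) [heading=0, move]
    FD 7.2: (59.3,0) -> (66.5,0) [heading=0, move]
    FD 5.6: (66.5,0) -> (72.1,0) [heading=0, move]
    -- iteration 2/2 --
    BK 5.9: (72.1,0) -> (66.2,0) [heading=0, move]
    FD 7.2: (66.2,0) -> (73.4,0) [heading=0, move]
    FD 5.6: (73.4,0) -> (79,0) [heading=0, move]
  ]
]
Final: pos=(79,0), heading=0, 0 segment(s) drawn

Answer: 0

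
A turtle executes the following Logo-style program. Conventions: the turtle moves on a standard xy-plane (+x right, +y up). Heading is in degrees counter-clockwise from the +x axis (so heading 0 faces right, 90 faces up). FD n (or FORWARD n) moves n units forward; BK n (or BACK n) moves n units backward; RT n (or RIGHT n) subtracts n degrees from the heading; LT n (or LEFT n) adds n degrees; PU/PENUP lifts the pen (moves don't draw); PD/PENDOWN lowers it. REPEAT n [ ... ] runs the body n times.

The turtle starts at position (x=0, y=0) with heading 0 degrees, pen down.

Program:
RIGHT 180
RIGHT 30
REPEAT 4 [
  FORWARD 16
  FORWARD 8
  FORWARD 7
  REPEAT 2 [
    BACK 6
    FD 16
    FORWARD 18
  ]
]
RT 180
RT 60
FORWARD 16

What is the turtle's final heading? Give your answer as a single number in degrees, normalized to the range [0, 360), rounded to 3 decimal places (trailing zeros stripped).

Executing turtle program step by step:
Start: pos=(0,0), heading=0, pen down
RT 180: heading 0 -> 180
RT 30: heading 180 -> 150
REPEAT 4 [
  -- iteration 1/4 --
  FD 16: (0,0) -> (-13.856,8) [heading=150, draw]
  FD 8: (-13.856,8) -> (-20.785,12) [heading=150, draw]
  FD 7: (-20.785,12) -> (-26.847,15.5) [heading=150, draw]
  REPEAT 2 [
    -- iteration 1/2 --
    BK 6: (-26.847,15.5) -> (-21.651,12.5) [heading=150, draw]
    FD 16: (-21.651,12.5) -> (-35.507,20.5) [heading=150, draw]
    FD 18: (-35.507,20.5) -> (-51.095,29.5) [heading=150, draw]
    -- iteration 2/2 --
    BK 6: (-51.095,29.5) -> (-45.899,26.5) [heading=150, draw]
    FD 16: (-45.899,26.5) -> (-59.756,34.5) [heading=150, draw]
    FD 18: (-59.756,34.5) -> (-75.344,43.5) [heading=150, draw]
  ]
  -- iteration 2/4 --
  FD 16: (-75.344,43.5) -> (-89.201,51.5) [heading=150, draw]
  FD 8: (-89.201,51.5) -> (-96.129,55.5) [heading=150, draw]
  FD 7: (-96.129,55.5) -> (-102.191,59) [heading=150, draw]
  REPEAT 2 [
    -- iteration 1/2 --
    BK 6: (-102.191,59) -> (-96.995,56) [heading=150, draw]
    FD 16: (-96.995,56) -> (-110.851,64) [heading=150, draw]
    FD 18: (-110.851,64) -> (-126.44,73) [heading=150, draw]
    -- iteration 2/2 --
    BK 6: (-126.44,73) -> (-121.244,70) [heading=150, draw]
    FD 16: (-121.244,70) -> (-135.1,78) [heading=150, draw]
    FD 18: (-135.1,78) -> (-150.688,87) [heading=150, draw]
  ]
  -- iteration 3/4 --
  FD 16: (-150.688,87) -> (-164.545,95) [heading=150, draw]
  FD 8: (-164.545,95) -> (-171.473,99) [heading=150, draw]
  FD 7: (-171.473,99) -> (-177.535,102.5) [heading=150, draw]
  REPEAT 2 [
    -- iteration 1/2 --
    BK 6: (-177.535,102.5) -> (-172.339,99.5) [heading=150, draw]
    FD 16: (-172.339,99.5) -> (-186.195,107.5) [heading=150, draw]
    FD 18: (-186.195,107.5) -> (-201.784,116.5) [heading=150, draw]
    -- iteration 2/2 --
    BK 6: (-201.784,116.5) -> (-196.588,113.5) [heading=150, draw]
    FD 16: (-196.588,113.5) -> (-210.444,121.5) [heading=150, draw]
    FD 18: (-210.444,121.5) -> (-226.033,130.5) [heading=150, draw]
  ]
  -- iteration 4/4 --
  FD 16: (-226.033,130.5) -> (-239.889,138.5) [heading=150, draw]
  FD 8: (-239.889,138.5) -> (-246.817,142.5) [heading=150, draw]
  FD 7: (-246.817,142.5) -> (-252.879,146) [heading=150, draw]
  REPEAT 2 [
    -- iteration 1/2 --
    BK 6: (-252.879,146) -> (-247.683,143) [heading=150, draw]
    FD 16: (-247.683,143) -> (-261.54,151) [heading=150, draw]
    FD 18: (-261.54,151) -> (-277.128,160) [heading=150, draw]
    -- iteration 2/2 --
    BK 6: (-277.128,160) -> (-271.932,157) [heading=150, draw]
    FD 16: (-271.932,157) -> (-285.788,165) [heading=150, draw]
    FD 18: (-285.788,165) -> (-301.377,174) [heading=150, draw]
  ]
]
RT 180: heading 150 -> 330
RT 60: heading 330 -> 270
FD 16: (-301.377,174) -> (-301.377,158) [heading=270, draw]
Final: pos=(-301.377,158), heading=270, 37 segment(s) drawn

Answer: 270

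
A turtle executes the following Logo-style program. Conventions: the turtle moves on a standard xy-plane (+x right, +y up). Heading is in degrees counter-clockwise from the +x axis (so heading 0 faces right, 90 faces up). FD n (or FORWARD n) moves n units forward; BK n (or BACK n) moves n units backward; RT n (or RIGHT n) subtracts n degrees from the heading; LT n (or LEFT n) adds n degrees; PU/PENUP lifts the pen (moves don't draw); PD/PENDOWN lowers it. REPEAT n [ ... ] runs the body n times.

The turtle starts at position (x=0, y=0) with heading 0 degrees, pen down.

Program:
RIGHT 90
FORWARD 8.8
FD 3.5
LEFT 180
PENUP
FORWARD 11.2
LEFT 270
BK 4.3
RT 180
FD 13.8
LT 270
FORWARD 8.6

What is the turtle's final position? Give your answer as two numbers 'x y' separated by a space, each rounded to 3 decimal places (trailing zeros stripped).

Executing turtle program step by step:
Start: pos=(0,0), heading=0, pen down
RT 90: heading 0 -> 270
FD 8.8: (0,0) -> (0,-8.8) [heading=270, draw]
FD 3.5: (0,-8.8) -> (0,-12.3) [heading=270, draw]
LT 180: heading 270 -> 90
PU: pen up
FD 11.2: (0,-12.3) -> (0,-1.1) [heading=90, move]
LT 270: heading 90 -> 0
BK 4.3: (0,-1.1) -> (-4.3,-1.1) [heading=0, move]
RT 180: heading 0 -> 180
FD 13.8: (-4.3,-1.1) -> (-18.1,-1.1) [heading=180, move]
LT 270: heading 180 -> 90
FD 8.6: (-18.1,-1.1) -> (-18.1,7.5) [heading=90, move]
Final: pos=(-18.1,7.5), heading=90, 2 segment(s) drawn

Answer: -18.1 7.5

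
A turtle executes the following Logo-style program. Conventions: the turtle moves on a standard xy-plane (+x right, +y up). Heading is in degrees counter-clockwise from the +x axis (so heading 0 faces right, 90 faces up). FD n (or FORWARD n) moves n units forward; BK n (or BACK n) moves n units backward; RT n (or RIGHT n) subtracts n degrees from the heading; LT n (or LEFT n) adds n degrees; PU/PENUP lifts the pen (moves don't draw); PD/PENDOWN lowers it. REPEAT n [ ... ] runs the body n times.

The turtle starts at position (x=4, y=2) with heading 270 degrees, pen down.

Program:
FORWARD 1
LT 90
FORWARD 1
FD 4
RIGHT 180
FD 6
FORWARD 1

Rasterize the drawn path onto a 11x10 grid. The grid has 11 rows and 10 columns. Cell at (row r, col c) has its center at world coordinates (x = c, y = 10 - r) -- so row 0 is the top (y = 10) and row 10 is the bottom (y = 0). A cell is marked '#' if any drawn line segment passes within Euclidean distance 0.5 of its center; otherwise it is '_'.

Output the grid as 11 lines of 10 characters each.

Segment 0: (4,2) -> (4,1)
Segment 1: (4,1) -> (5,1)
Segment 2: (5,1) -> (9,1)
Segment 3: (9,1) -> (3,1)
Segment 4: (3,1) -> (2,1)

Answer: __________
__________
__________
__________
__________
__________
__________
__________
____#_____
__########
__________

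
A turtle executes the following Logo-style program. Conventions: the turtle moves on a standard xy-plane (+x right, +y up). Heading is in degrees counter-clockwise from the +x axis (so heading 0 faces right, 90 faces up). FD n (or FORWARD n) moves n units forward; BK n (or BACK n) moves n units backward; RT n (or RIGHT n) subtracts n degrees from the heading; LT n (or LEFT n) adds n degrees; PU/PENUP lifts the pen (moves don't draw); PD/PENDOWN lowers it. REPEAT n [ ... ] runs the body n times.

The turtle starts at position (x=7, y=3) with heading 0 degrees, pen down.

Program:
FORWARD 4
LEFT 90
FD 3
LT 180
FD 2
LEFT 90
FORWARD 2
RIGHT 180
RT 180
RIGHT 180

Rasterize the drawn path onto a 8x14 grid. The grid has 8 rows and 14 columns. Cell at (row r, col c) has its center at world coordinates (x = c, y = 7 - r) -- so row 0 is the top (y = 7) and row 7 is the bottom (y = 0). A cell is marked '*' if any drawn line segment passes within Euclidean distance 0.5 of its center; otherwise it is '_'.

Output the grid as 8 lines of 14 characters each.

Segment 0: (7,3) -> (11,3)
Segment 1: (11,3) -> (11,6)
Segment 2: (11,6) -> (11,4)
Segment 3: (11,4) -> (13,4)

Answer: ______________
___________*__
___________*__
___________***
_______*****__
______________
______________
______________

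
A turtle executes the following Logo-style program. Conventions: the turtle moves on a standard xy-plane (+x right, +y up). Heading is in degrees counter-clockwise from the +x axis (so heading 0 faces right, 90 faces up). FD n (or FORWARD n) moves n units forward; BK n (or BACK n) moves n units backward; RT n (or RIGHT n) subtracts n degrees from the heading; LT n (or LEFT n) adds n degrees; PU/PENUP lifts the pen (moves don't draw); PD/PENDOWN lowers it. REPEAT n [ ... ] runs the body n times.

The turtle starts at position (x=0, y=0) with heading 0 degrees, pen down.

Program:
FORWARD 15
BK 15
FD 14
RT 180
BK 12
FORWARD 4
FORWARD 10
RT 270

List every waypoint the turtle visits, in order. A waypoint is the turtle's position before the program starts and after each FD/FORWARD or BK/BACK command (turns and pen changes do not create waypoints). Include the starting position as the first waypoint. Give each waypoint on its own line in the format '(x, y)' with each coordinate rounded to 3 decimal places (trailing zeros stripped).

Answer: (0, 0)
(15, 0)
(0, 0)
(14, 0)
(26, 0)
(22, 0)
(12, 0)

Derivation:
Executing turtle program step by step:
Start: pos=(0,0), heading=0, pen down
FD 15: (0,0) -> (15,0) [heading=0, draw]
BK 15: (15,0) -> (0,0) [heading=0, draw]
FD 14: (0,0) -> (14,0) [heading=0, draw]
RT 180: heading 0 -> 180
BK 12: (14,0) -> (26,0) [heading=180, draw]
FD 4: (26,0) -> (22,0) [heading=180, draw]
FD 10: (22,0) -> (12,0) [heading=180, draw]
RT 270: heading 180 -> 270
Final: pos=(12,0), heading=270, 6 segment(s) drawn
Waypoints (7 total):
(0, 0)
(15, 0)
(0, 0)
(14, 0)
(26, 0)
(22, 0)
(12, 0)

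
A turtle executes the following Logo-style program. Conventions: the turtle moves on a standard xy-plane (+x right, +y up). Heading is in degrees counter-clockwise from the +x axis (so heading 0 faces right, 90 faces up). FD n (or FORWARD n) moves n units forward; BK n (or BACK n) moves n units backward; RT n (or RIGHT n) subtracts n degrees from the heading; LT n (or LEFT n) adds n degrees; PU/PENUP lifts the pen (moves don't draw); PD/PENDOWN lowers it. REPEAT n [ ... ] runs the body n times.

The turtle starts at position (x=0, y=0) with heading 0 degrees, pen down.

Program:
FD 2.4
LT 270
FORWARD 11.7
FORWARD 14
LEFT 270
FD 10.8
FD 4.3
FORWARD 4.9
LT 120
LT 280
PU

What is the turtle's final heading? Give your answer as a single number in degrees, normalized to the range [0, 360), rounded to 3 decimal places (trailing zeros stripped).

Executing turtle program step by step:
Start: pos=(0,0), heading=0, pen down
FD 2.4: (0,0) -> (2.4,0) [heading=0, draw]
LT 270: heading 0 -> 270
FD 11.7: (2.4,0) -> (2.4,-11.7) [heading=270, draw]
FD 14: (2.4,-11.7) -> (2.4,-25.7) [heading=270, draw]
LT 270: heading 270 -> 180
FD 10.8: (2.4,-25.7) -> (-8.4,-25.7) [heading=180, draw]
FD 4.3: (-8.4,-25.7) -> (-12.7,-25.7) [heading=180, draw]
FD 4.9: (-12.7,-25.7) -> (-17.6,-25.7) [heading=180, draw]
LT 120: heading 180 -> 300
LT 280: heading 300 -> 220
PU: pen up
Final: pos=(-17.6,-25.7), heading=220, 6 segment(s) drawn

Answer: 220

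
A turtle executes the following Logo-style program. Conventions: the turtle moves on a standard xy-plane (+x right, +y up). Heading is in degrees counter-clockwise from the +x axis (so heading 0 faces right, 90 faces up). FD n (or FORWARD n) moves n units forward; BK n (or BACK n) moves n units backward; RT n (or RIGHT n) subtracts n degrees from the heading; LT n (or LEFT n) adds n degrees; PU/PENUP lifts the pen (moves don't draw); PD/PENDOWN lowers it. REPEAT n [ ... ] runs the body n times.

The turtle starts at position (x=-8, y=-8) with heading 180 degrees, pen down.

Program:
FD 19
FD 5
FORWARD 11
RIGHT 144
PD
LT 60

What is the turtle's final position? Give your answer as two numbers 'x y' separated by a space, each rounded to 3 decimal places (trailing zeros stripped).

Executing turtle program step by step:
Start: pos=(-8,-8), heading=180, pen down
FD 19: (-8,-8) -> (-27,-8) [heading=180, draw]
FD 5: (-27,-8) -> (-32,-8) [heading=180, draw]
FD 11: (-32,-8) -> (-43,-8) [heading=180, draw]
RT 144: heading 180 -> 36
PD: pen down
LT 60: heading 36 -> 96
Final: pos=(-43,-8), heading=96, 3 segment(s) drawn

Answer: -43 -8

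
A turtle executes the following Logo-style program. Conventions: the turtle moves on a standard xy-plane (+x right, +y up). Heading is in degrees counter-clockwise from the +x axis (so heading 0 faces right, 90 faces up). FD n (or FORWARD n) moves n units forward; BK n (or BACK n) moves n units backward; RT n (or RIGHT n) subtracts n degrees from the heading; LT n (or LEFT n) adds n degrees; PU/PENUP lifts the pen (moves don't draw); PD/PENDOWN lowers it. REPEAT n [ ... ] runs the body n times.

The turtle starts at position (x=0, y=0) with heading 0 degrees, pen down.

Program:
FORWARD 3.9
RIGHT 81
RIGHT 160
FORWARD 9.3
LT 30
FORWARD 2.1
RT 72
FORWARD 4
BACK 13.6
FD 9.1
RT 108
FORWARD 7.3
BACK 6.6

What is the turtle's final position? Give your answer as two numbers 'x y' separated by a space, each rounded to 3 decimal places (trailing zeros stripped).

Executing turtle program step by step:
Start: pos=(0,0), heading=0, pen down
FD 3.9: (0,0) -> (3.9,0) [heading=0, draw]
RT 81: heading 0 -> 279
RT 160: heading 279 -> 119
FD 9.3: (3.9,0) -> (-0.609,8.134) [heading=119, draw]
LT 30: heading 119 -> 149
FD 2.1: (-0.609,8.134) -> (-2.409,9.216) [heading=149, draw]
RT 72: heading 149 -> 77
FD 4: (-2.409,9.216) -> (-1.509,13.113) [heading=77, draw]
BK 13.6: (-1.509,13.113) -> (-4.568,-0.138) [heading=77, draw]
FD 9.1: (-4.568,-0.138) -> (-2.521,8.728) [heading=77, draw]
RT 108: heading 77 -> 329
FD 7.3: (-2.521,8.728) -> (3.736,4.969) [heading=329, draw]
BK 6.6: (3.736,4.969) -> (-1.921,8.368) [heading=329, draw]
Final: pos=(-1.921,8.368), heading=329, 8 segment(s) drawn

Answer: -1.921 8.368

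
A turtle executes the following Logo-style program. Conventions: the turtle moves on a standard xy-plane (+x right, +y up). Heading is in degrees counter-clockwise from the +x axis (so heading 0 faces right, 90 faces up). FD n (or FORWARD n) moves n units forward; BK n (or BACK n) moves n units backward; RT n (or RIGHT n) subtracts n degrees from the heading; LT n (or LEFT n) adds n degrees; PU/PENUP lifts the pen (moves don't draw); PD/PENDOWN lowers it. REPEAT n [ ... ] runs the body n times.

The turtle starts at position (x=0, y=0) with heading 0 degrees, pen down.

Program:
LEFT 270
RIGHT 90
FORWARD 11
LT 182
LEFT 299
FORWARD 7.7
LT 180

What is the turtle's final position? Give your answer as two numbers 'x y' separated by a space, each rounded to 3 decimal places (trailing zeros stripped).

Executing turtle program step by step:
Start: pos=(0,0), heading=0, pen down
LT 270: heading 0 -> 270
RT 90: heading 270 -> 180
FD 11: (0,0) -> (-11,0) [heading=180, draw]
LT 182: heading 180 -> 2
LT 299: heading 2 -> 301
FD 7.7: (-11,0) -> (-7.034,-6.6) [heading=301, draw]
LT 180: heading 301 -> 121
Final: pos=(-7.034,-6.6), heading=121, 2 segment(s) drawn

Answer: -7.034 -6.6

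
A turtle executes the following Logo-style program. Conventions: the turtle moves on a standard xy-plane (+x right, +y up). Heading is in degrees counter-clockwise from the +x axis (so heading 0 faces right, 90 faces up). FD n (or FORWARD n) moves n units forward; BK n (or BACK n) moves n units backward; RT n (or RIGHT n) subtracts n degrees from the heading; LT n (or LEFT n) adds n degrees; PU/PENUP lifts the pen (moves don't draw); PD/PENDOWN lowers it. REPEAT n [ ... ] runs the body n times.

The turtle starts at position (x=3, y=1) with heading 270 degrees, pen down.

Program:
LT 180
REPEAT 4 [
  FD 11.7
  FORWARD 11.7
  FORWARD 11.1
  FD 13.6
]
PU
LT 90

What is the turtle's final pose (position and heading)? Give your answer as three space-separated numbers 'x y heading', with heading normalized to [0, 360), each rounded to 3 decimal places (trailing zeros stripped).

Answer: 3 193.4 180

Derivation:
Executing turtle program step by step:
Start: pos=(3,1), heading=270, pen down
LT 180: heading 270 -> 90
REPEAT 4 [
  -- iteration 1/4 --
  FD 11.7: (3,1) -> (3,12.7) [heading=90, draw]
  FD 11.7: (3,12.7) -> (3,24.4) [heading=90, draw]
  FD 11.1: (3,24.4) -> (3,35.5) [heading=90, draw]
  FD 13.6: (3,35.5) -> (3,49.1) [heading=90, draw]
  -- iteration 2/4 --
  FD 11.7: (3,49.1) -> (3,60.8) [heading=90, draw]
  FD 11.7: (3,60.8) -> (3,72.5) [heading=90, draw]
  FD 11.1: (3,72.5) -> (3,83.6) [heading=90, draw]
  FD 13.6: (3,83.6) -> (3,97.2) [heading=90, draw]
  -- iteration 3/4 --
  FD 11.7: (3,97.2) -> (3,108.9) [heading=90, draw]
  FD 11.7: (3,108.9) -> (3,120.6) [heading=90, draw]
  FD 11.1: (3,120.6) -> (3,131.7) [heading=90, draw]
  FD 13.6: (3,131.7) -> (3,145.3) [heading=90, draw]
  -- iteration 4/4 --
  FD 11.7: (3,145.3) -> (3,157) [heading=90, draw]
  FD 11.7: (3,157) -> (3,168.7) [heading=90, draw]
  FD 11.1: (3,168.7) -> (3,179.8) [heading=90, draw]
  FD 13.6: (3,179.8) -> (3,193.4) [heading=90, draw]
]
PU: pen up
LT 90: heading 90 -> 180
Final: pos=(3,193.4), heading=180, 16 segment(s) drawn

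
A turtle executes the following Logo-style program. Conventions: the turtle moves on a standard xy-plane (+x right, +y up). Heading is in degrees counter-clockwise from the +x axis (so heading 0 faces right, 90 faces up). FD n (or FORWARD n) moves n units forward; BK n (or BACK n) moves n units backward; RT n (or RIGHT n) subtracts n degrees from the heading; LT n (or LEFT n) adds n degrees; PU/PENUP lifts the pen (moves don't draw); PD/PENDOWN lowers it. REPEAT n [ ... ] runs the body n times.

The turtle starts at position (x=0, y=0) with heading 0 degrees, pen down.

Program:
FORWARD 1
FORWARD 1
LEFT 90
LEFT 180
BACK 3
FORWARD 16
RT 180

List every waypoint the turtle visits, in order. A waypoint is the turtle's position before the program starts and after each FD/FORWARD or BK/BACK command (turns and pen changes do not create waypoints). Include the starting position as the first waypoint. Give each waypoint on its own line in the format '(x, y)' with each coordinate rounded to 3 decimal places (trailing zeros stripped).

Answer: (0, 0)
(1, 0)
(2, 0)
(2, 3)
(2, -13)

Derivation:
Executing turtle program step by step:
Start: pos=(0,0), heading=0, pen down
FD 1: (0,0) -> (1,0) [heading=0, draw]
FD 1: (1,0) -> (2,0) [heading=0, draw]
LT 90: heading 0 -> 90
LT 180: heading 90 -> 270
BK 3: (2,0) -> (2,3) [heading=270, draw]
FD 16: (2,3) -> (2,-13) [heading=270, draw]
RT 180: heading 270 -> 90
Final: pos=(2,-13), heading=90, 4 segment(s) drawn
Waypoints (5 total):
(0, 0)
(1, 0)
(2, 0)
(2, 3)
(2, -13)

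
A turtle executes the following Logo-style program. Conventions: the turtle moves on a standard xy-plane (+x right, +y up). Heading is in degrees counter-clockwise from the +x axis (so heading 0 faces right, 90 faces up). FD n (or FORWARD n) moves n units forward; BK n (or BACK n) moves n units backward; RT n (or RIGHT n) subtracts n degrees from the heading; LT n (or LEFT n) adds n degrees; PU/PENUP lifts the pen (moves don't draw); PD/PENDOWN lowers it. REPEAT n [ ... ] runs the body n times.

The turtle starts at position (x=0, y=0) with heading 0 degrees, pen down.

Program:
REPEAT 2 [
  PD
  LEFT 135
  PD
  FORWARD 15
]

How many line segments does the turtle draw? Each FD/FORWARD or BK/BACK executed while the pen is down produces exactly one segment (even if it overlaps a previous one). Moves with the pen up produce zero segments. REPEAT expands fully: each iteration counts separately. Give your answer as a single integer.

Executing turtle program step by step:
Start: pos=(0,0), heading=0, pen down
REPEAT 2 [
  -- iteration 1/2 --
  PD: pen down
  LT 135: heading 0 -> 135
  PD: pen down
  FD 15: (0,0) -> (-10.607,10.607) [heading=135, draw]
  -- iteration 2/2 --
  PD: pen down
  LT 135: heading 135 -> 270
  PD: pen down
  FD 15: (-10.607,10.607) -> (-10.607,-4.393) [heading=270, draw]
]
Final: pos=(-10.607,-4.393), heading=270, 2 segment(s) drawn
Segments drawn: 2

Answer: 2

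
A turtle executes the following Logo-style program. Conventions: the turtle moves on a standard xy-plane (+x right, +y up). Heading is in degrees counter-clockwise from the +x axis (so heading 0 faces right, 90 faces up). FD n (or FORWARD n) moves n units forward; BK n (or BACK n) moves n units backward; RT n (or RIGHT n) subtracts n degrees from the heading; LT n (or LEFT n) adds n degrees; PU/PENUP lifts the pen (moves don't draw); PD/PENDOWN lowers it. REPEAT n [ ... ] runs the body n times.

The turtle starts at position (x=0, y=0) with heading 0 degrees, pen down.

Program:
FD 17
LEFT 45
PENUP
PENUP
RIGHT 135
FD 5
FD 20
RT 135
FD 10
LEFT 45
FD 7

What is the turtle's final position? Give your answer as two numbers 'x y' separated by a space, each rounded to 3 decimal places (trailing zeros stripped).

Executing turtle program step by step:
Start: pos=(0,0), heading=0, pen down
FD 17: (0,0) -> (17,0) [heading=0, draw]
LT 45: heading 0 -> 45
PU: pen up
PU: pen up
RT 135: heading 45 -> 270
FD 5: (17,0) -> (17,-5) [heading=270, move]
FD 20: (17,-5) -> (17,-25) [heading=270, move]
RT 135: heading 270 -> 135
FD 10: (17,-25) -> (9.929,-17.929) [heading=135, move]
LT 45: heading 135 -> 180
FD 7: (9.929,-17.929) -> (2.929,-17.929) [heading=180, move]
Final: pos=(2.929,-17.929), heading=180, 1 segment(s) drawn

Answer: 2.929 -17.929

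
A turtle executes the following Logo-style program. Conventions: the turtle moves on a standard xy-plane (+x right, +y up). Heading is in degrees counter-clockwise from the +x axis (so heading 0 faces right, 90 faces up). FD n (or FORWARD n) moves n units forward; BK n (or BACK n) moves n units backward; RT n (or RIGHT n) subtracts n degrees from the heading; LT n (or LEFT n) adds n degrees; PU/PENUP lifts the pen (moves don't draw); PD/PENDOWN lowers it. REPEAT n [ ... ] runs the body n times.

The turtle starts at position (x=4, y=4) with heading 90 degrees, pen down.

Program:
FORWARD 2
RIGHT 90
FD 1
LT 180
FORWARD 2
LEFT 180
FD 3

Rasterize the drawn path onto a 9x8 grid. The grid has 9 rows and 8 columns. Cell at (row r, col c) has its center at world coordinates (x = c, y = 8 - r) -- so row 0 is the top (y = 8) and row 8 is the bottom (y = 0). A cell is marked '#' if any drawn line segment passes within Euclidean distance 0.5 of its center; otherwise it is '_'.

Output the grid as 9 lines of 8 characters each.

Segment 0: (4,4) -> (4,6)
Segment 1: (4,6) -> (5,6)
Segment 2: (5,6) -> (3,6)
Segment 3: (3,6) -> (6,6)

Answer: ________
________
___####_
____#___
____#___
________
________
________
________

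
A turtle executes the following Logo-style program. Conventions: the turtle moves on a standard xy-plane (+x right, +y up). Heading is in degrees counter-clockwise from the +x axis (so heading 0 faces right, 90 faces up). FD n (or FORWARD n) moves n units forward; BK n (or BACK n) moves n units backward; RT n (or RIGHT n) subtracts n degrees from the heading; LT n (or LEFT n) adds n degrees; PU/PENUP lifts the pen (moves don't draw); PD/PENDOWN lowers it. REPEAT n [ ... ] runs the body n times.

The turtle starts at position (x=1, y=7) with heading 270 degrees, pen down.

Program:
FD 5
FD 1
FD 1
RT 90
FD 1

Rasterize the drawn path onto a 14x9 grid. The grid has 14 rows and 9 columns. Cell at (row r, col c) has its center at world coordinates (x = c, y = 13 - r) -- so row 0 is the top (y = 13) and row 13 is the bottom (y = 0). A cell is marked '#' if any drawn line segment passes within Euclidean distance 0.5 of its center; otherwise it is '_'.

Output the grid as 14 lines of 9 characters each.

Segment 0: (1,7) -> (1,2)
Segment 1: (1,2) -> (1,1)
Segment 2: (1,1) -> (1,0)
Segment 3: (1,0) -> (-0,0)

Answer: _________
_________
_________
_________
_________
_________
_#_______
_#_______
_#_______
_#_______
_#_______
_#_______
_#_______
##_______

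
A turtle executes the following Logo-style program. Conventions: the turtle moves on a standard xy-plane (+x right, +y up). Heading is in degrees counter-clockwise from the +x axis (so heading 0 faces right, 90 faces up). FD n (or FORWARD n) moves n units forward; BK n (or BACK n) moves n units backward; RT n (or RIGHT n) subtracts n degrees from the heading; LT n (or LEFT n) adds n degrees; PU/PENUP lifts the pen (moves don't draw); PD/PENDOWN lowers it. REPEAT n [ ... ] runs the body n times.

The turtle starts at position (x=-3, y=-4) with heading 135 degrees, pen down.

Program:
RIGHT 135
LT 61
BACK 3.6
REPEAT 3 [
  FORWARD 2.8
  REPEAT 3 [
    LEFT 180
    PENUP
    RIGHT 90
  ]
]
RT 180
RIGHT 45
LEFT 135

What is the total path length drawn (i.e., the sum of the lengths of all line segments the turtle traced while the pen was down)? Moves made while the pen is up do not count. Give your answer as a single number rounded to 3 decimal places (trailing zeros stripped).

Answer: 6.4

Derivation:
Executing turtle program step by step:
Start: pos=(-3,-4), heading=135, pen down
RT 135: heading 135 -> 0
LT 61: heading 0 -> 61
BK 3.6: (-3,-4) -> (-4.745,-7.149) [heading=61, draw]
REPEAT 3 [
  -- iteration 1/3 --
  FD 2.8: (-4.745,-7.149) -> (-3.388,-4.7) [heading=61, draw]
  REPEAT 3 [
    -- iteration 1/3 --
    LT 180: heading 61 -> 241
    PU: pen up
    RT 90: heading 241 -> 151
    -- iteration 2/3 --
    LT 180: heading 151 -> 331
    PU: pen up
    RT 90: heading 331 -> 241
    -- iteration 3/3 --
    LT 180: heading 241 -> 61
    PU: pen up
    RT 90: heading 61 -> 331
  ]
  -- iteration 2/3 --
  FD 2.8: (-3.388,-4.7) -> (-0.939,-6.057) [heading=331, move]
  REPEAT 3 [
    -- iteration 1/3 --
    LT 180: heading 331 -> 151
    PU: pen up
    RT 90: heading 151 -> 61
    -- iteration 2/3 --
    LT 180: heading 61 -> 241
    PU: pen up
    RT 90: heading 241 -> 151
    -- iteration 3/3 --
    LT 180: heading 151 -> 331
    PU: pen up
    RT 90: heading 331 -> 241
  ]
  -- iteration 3/3 --
  FD 2.8: (-0.939,-6.057) -> (-2.296,-8.506) [heading=241, move]
  REPEAT 3 [
    -- iteration 1/3 --
    LT 180: heading 241 -> 61
    PU: pen up
    RT 90: heading 61 -> 331
    -- iteration 2/3 --
    LT 180: heading 331 -> 151
    PU: pen up
    RT 90: heading 151 -> 61
    -- iteration 3/3 --
    LT 180: heading 61 -> 241
    PU: pen up
    RT 90: heading 241 -> 151
  ]
]
RT 180: heading 151 -> 331
RT 45: heading 331 -> 286
LT 135: heading 286 -> 61
Final: pos=(-2.296,-8.506), heading=61, 2 segment(s) drawn

Segment lengths:
  seg 1: (-3,-4) -> (-4.745,-7.149), length = 3.6
  seg 2: (-4.745,-7.149) -> (-3.388,-4.7), length = 2.8
Total = 6.4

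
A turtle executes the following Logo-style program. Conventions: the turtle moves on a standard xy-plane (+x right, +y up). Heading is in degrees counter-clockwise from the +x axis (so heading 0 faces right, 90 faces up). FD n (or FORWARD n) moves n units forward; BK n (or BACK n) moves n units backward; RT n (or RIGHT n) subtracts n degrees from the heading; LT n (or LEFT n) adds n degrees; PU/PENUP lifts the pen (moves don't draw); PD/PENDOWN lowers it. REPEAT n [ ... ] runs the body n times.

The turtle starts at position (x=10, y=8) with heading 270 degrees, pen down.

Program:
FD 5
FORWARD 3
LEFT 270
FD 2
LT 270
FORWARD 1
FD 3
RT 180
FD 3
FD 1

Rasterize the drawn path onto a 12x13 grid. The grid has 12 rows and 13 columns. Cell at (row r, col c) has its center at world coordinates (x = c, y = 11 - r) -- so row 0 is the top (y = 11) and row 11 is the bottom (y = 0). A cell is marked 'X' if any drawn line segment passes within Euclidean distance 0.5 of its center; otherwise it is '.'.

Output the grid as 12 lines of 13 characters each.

Segment 0: (10,8) -> (10,3)
Segment 1: (10,3) -> (10,0)
Segment 2: (10,0) -> (8,0)
Segment 3: (8,0) -> (8,1)
Segment 4: (8,1) -> (8,4)
Segment 5: (8,4) -> (8,1)
Segment 6: (8,1) -> (8,0)

Answer: .............
.............
.............
..........X..
..........X..
..........X..
..........X..
........X.X..
........X.X..
........X.X..
........X.X..
........XXX..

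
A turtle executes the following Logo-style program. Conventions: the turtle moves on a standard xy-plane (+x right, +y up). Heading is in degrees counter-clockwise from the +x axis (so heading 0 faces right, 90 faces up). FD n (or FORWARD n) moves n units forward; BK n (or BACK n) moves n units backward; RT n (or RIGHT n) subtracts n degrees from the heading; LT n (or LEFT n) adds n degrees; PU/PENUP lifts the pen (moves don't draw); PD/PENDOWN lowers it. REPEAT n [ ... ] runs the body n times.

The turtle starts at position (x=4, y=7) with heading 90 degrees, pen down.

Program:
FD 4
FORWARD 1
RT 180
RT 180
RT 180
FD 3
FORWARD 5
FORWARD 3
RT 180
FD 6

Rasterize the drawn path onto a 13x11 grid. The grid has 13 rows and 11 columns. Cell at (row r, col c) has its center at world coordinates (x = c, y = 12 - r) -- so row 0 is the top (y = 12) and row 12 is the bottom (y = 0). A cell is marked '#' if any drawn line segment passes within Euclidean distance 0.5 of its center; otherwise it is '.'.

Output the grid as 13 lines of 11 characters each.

Answer: ....#......
....#......
....#......
....#......
....#......
....#......
....#......
....#......
....#......
....#......
....#......
....#......
...........

Derivation:
Segment 0: (4,7) -> (4,11)
Segment 1: (4,11) -> (4,12)
Segment 2: (4,12) -> (4,9)
Segment 3: (4,9) -> (4,4)
Segment 4: (4,4) -> (4,1)
Segment 5: (4,1) -> (4,7)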